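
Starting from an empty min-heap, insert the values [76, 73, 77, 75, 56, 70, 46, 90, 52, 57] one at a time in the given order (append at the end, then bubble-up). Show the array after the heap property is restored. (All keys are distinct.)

[46, 52, 56, 73, 57, 77, 70, 90, 76, 75]

Insert 76:
  append 76 at index 0 → [76] (no swap needed)
Insert 73:
  append 73 at index 1 → [76, 73]
  73 < parent 76 at index 0, swap → [73, 76]
Insert 77:
  append 77 at index 2 → [73, 76, 77] (no swap needed)
Insert 75:
  append 75 at index 3 → [73, 76, 77, 75]
  75 < parent 76 at index 1, swap → [73, 75, 77, 76]
Insert 56:
  append 56 at index 4 → [73, 75, 77, 76, 56]
  56 < parent 75 at index 1, swap → [73, 56, 77, 76, 75]
  56 < parent 73 at index 0, swap → [56, 73, 77, 76, 75]
Insert 70:
  append 70 at index 5 → [56, 73, 77, 76, 75, 70]
  70 < parent 77 at index 2, swap → [56, 73, 70, 76, 75, 77]
Insert 46:
  append 46 at index 6 → [56, 73, 70, 76, 75, 77, 46]
  46 < parent 70 at index 2, swap → [56, 73, 46, 76, 75, 77, 70]
  46 < parent 56 at index 0, swap → [46, 73, 56, 76, 75, 77, 70]
Insert 90:
  append 90 at index 7 → [46, 73, 56, 76, 75, 77, 70, 90] (no swap needed)
Insert 52:
  append 52 at index 8 → [46, 73, 56, 76, 75, 77, 70, 90, 52]
  52 < parent 76 at index 3, swap → [46, 73, 56, 52, 75, 77, 70, 90, 76]
  52 < parent 73 at index 1, swap → [46, 52, 56, 73, 75, 77, 70, 90, 76]
Insert 57:
  append 57 at index 9 → [46, 52, 56, 73, 75, 77, 70, 90, 76, 57]
  57 < parent 75 at index 4, swap → [46, 52, 56, 73, 57, 77, 70, 90, 76, 75]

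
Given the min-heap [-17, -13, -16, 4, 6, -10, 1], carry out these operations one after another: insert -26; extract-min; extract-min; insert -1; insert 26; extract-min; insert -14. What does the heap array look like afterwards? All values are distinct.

insert -26:
  append -26 at index 7 → [-17, -13, -16, 4, 6, -10, 1, -26]
  -26 < parent 4 at index 3, swap → [-17, -13, -16, -26, 6, -10, 1, 4]
  -26 < parent -13 at index 1, swap → [-17, -26, -16, -13, 6, -10, 1, 4]
  -26 < parent -17 at index 0, swap → [-26, -17, -16, -13, 6, -10, 1, 4]
extract-min → returns -26:
  remove root -26; move last element 4 to root → [4, -17, -16, -13, 6, -10, 1]
  4 vs smaller child -17 at index 1, swap → [-17, 4, -16, -13, 6, -10, 1]
  4 vs smaller child -13 at index 3, swap → [-17, -13, -16, 4, 6, -10, 1]
extract-min → returns -17:
  remove root -17; move last element 1 to root → [1, -13, -16, 4, 6, -10]
  1 vs smaller child -16 at index 2, swap → [-16, -13, 1, 4, 6, -10]
  1 vs only child -10 at index 5, swap → [-16, -13, -10, 4, 6, 1]
insert -1:
  append -1 at index 6 → [-16, -13, -10, 4, 6, 1, -1] (no swap needed)
insert 26:
  append 26 at index 7 → [-16, -13, -10, 4, 6, 1, -1, 26] (no swap needed)
extract-min → returns -16:
  remove root -16; move last element 26 to root → [26, -13, -10, 4, 6, 1, -1]
  26 vs smaller child -13 at index 1, swap → [-13, 26, -10, 4, 6, 1, -1]
  26 vs smaller child 4 at index 3, swap → [-13, 4, -10, 26, 6, 1, -1]
insert -14:
  append -14 at index 7 → [-13, 4, -10, 26, 6, 1, -1, -14]
  -14 < parent 26 at index 3, swap → [-13, 4, -10, -14, 6, 1, -1, 26]
  -14 < parent 4 at index 1, swap → [-13, -14, -10, 4, 6, 1, -1, 26]
  -14 < parent -13 at index 0, swap → [-14, -13, -10, 4, 6, 1, -1, 26]

[-14, -13, -10, 4, 6, 1, -1, 26]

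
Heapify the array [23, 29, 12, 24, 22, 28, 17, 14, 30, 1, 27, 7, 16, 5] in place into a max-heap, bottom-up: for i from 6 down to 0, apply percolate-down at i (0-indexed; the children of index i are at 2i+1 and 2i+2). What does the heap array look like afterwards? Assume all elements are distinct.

[30, 29, 28, 24, 27, 16, 17, 14, 23, 1, 22, 7, 12, 5]

sift down from index 6: already satisfies heap property
sift down from index 5: already satisfies heap property
sift down from index 4:
  22 vs larger child 27 at index 10, swap → [23, 29, 12, 24, 27, 28, 17, 14, 30, 1, 22, 7, 16, 5]
sift down from index 3:
  24 vs larger child 30 at index 8, swap → [23, 29, 12, 30, 27, 28, 17, 14, 24, 1, 22, 7, 16, 5]
sift down from index 2:
  12 vs larger child 28 at index 5, swap → [23, 29, 28, 30, 27, 12, 17, 14, 24, 1, 22, 7, 16, 5]
  12 vs larger child 16 at index 12, swap → [23, 29, 28, 30, 27, 16, 17, 14, 24, 1, 22, 7, 12, 5]
sift down from index 1:
  29 vs larger child 30 at index 3, swap → [23, 30, 28, 29, 27, 16, 17, 14, 24, 1, 22, 7, 12, 5]
sift down from index 0:
  23 vs larger child 30 at index 1, swap → [30, 23, 28, 29, 27, 16, 17, 14, 24, 1, 22, 7, 12, 5]
  23 vs larger child 29 at index 3, swap → [30, 29, 28, 23, 27, 16, 17, 14, 24, 1, 22, 7, 12, 5]
  23 vs larger child 24 at index 8, swap → [30, 29, 28, 24, 27, 16, 17, 14, 23, 1, 22, 7, 12, 5]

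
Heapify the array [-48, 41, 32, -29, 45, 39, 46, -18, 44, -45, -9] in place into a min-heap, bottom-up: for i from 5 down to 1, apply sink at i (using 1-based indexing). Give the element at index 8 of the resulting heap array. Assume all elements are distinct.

sift down from index 5:
  45 vs smaller child -45 at index 10, swap → [-48, 41, 32, -29, -45, 39, 46, -18, 44, 45, -9]
sift down from index 4: already satisfies heap property
sift down from index 3: already satisfies heap property
sift down from index 2:
  41 vs smaller child -45 at index 5, swap → [-48, -45, 32, -29, 41, 39, 46, -18, 44, 45, -9]
  41 vs smaller child -9 at index 11, swap → [-48, -45, 32, -29, -9, 39, 46, -18, 44, 45, 41]
sift down from index 1: already satisfies heap property
resulting array: [-48, -45, 32, -29, -9, 39, 46, -18, 44, 45, 41]

-18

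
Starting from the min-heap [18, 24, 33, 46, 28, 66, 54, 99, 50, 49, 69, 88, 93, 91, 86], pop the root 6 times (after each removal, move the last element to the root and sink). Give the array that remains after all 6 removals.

[50, 69, 54, 88, 86, 66, 93, 99, 91]

extract-min #1 returns 18:
  remove root 18; move last element 86 to root → [86, 24, 33, 46, 28, 66, 54, 99, 50, 49, 69, 88, 93, 91]
  86 vs smaller child 24 at index 1, swap → [24, 86, 33, 46, 28, 66, 54, 99, 50, 49, 69, 88, 93, 91]
  86 vs smaller child 28 at index 4, swap → [24, 28, 33, 46, 86, 66, 54, 99, 50, 49, 69, 88, 93, 91]
  86 vs smaller child 49 at index 9, swap → [24, 28, 33, 46, 49, 66, 54, 99, 50, 86, 69, 88, 93, 91]
extract-min #2 returns 24:
  remove root 24; move last element 91 to root → [91, 28, 33, 46, 49, 66, 54, 99, 50, 86, 69, 88, 93]
  91 vs smaller child 28 at index 1, swap → [28, 91, 33, 46, 49, 66, 54, 99, 50, 86, 69, 88, 93]
  91 vs smaller child 46 at index 3, swap → [28, 46, 33, 91, 49, 66, 54, 99, 50, 86, 69, 88, 93]
  91 vs smaller child 50 at index 8, swap → [28, 46, 33, 50, 49, 66, 54, 99, 91, 86, 69, 88, 93]
extract-min #3 returns 28:
  remove root 28; move last element 93 to root → [93, 46, 33, 50, 49, 66, 54, 99, 91, 86, 69, 88]
  93 vs smaller child 33 at index 2, swap → [33, 46, 93, 50, 49, 66, 54, 99, 91, 86, 69, 88]
  93 vs smaller child 54 at index 6, swap → [33, 46, 54, 50, 49, 66, 93, 99, 91, 86, 69, 88]
extract-min #4 returns 33:
  remove root 33; move last element 88 to root → [88, 46, 54, 50, 49, 66, 93, 99, 91, 86, 69]
  88 vs smaller child 46 at index 1, swap → [46, 88, 54, 50, 49, 66, 93, 99, 91, 86, 69]
  88 vs smaller child 49 at index 4, swap → [46, 49, 54, 50, 88, 66, 93, 99, 91, 86, 69]
  88 vs smaller child 69 at index 10, swap → [46, 49, 54, 50, 69, 66, 93, 99, 91, 86, 88]
extract-min #5 returns 46:
  remove root 46; move last element 88 to root → [88, 49, 54, 50, 69, 66, 93, 99, 91, 86]
  88 vs smaller child 49 at index 1, swap → [49, 88, 54, 50, 69, 66, 93, 99, 91, 86]
  88 vs smaller child 50 at index 3, swap → [49, 50, 54, 88, 69, 66, 93, 99, 91, 86]
extract-min #6 returns 49:
  remove root 49; move last element 86 to root → [86, 50, 54, 88, 69, 66, 93, 99, 91]
  86 vs smaller child 50 at index 1, swap → [50, 86, 54, 88, 69, 66, 93, 99, 91]
  86 vs smaller child 69 at index 4, swap → [50, 69, 54, 88, 86, 66, 93, 99, 91]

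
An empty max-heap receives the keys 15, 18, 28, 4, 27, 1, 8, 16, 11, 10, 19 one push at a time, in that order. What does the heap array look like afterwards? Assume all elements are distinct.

Insert 15:
  append 15 at index 0 → [15] (no swap needed)
Insert 18:
  append 18 at index 1 → [15, 18]
  18 > parent 15 at index 0, swap → [18, 15]
Insert 28:
  append 28 at index 2 → [18, 15, 28]
  28 > parent 18 at index 0, swap → [28, 15, 18]
Insert 4:
  append 4 at index 3 → [28, 15, 18, 4] (no swap needed)
Insert 27:
  append 27 at index 4 → [28, 15, 18, 4, 27]
  27 > parent 15 at index 1, swap → [28, 27, 18, 4, 15]
Insert 1:
  append 1 at index 5 → [28, 27, 18, 4, 15, 1] (no swap needed)
Insert 8:
  append 8 at index 6 → [28, 27, 18, 4, 15, 1, 8] (no swap needed)
Insert 16:
  append 16 at index 7 → [28, 27, 18, 4, 15, 1, 8, 16]
  16 > parent 4 at index 3, swap → [28, 27, 18, 16, 15, 1, 8, 4]
Insert 11:
  append 11 at index 8 → [28, 27, 18, 16, 15, 1, 8, 4, 11] (no swap needed)
Insert 10:
  append 10 at index 9 → [28, 27, 18, 16, 15, 1, 8, 4, 11, 10] (no swap needed)
Insert 19:
  append 19 at index 10 → [28, 27, 18, 16, 15, 1, 8, 4, 11, 10, 19]
  19 > parent 15 at index 4, swap → [28, 27, 18, 16, 19, 1, 8, 4, 11, 10, 15]

[28, 27, 18, 16, 19, 1, 8, 4, 11, 10, 15]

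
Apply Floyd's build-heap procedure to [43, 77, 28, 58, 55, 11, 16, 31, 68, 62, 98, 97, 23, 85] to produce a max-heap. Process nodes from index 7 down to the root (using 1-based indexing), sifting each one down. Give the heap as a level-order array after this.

[98, 77, 97, 68, 62, 28, 85, 31, 58, 43, 55, 11, 23, 16]

sift down from index 7:
  16 vs only child 85 at index 14, swap → [43, 77, 28, 58, 55, 11, 85, 31, 68, 62, 98, 97, 23, 16]
sift down from index 6:
  11 vs larger child 97 at index 12, swap → [43, 77, 28, 58, 55, 97, 85, 31, 68, 62, 98, 11, 23, 16]
sift down from index 5:
  55 vs larger child 98 at index 11, swap → [43, 77, 28, 58, 98, 97, 85, 31, 68, 62, 55, 11, 23, 16]
sift down from index 4:
  58 vs larger child 68 at index 9, swap → [43, 77, 28, 68, 98, 97, 85, 31, 58, 62, 55, 11, 23, 16]
sift down from index 3:
  28 vs larger child 97 at index 6, swap → [43, 77, 97, 68, 98, 28, 85, 31, 58, 62, 55, 11, 23, 16]
sift down from index 2:
  77 vs larger child 98 at index 5, swap → [43, 98, 97, 68, 77, 28, 85, 31, 58, 62, 55, 11, 23, 16]
sift down from index 1:
  43 vs larger child 98 at index 2, swap → [98, 43, 97, 68, 77, 28, 85, 31, 58, 62, 55, 11, 23, 16]
  43 vs larger child 77 at index 5, swap → [98, 77, 97, 68, 43, 28, 85, 31, 58, 62, 55, 11, 23, 16]
  43 vs larger child 62 at index 10, swap → [98, 77, 97, 68, 62, 28, 85, 31, 58, 43, 55, 11, 23, 16]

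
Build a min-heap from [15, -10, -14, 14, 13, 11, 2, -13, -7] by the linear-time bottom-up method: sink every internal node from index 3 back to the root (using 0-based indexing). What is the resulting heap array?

[-14, -13, 2, -10, 13, 11, 15, 14, -7]

sift down from index 3:
  14 vs smaller child -13 at index 7, swap → [15, -10, -14, -13, 13, 11, 2, 14, -7]
sift down from index 2: already satisfies heap property
sift down from index 1:
  -10 vs smaller child -13 at index 3, swap → [15, -13, -14, -10, 13, 11, 2, 14, -7]
sift down from index 0:
  15 vs smaller child -14 at index 2, swap → [-14, -13, 15, -10, 13, 11, 2, 14, -7]
  15 vs smaller child 2 at index 6, swap → [-14, -13, 2, -10, 13, 11, 15, 14, -7]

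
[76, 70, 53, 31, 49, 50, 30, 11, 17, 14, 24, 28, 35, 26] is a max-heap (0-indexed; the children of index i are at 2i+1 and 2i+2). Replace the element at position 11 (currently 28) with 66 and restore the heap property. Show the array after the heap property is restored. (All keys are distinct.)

set index 11 from 28 to 66 → [76, 70, 53, 31, 49, 50, 30, 11, 17, 14, 24, 66, 35, 26]
66 > parent 50 at index 5, swap → [76, 70, 53, 31, 49, 66, 30, 11, 17, 14, 24, 50, 35, 26]
66 > parent 53 at index 2, swap → [76, 70, 66, 31, 49, 53, 30, 11, 17, 14, 24, 50, 35, 26]

[76, 70, 66, 31, 49, 53, 30, 11, 17, 14, 24, 50, 35, 26]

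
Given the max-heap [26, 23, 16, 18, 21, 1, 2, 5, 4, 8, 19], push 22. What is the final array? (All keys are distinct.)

[26, 23, 22, 18, 21, 16, 2, 5, 4, 8, 19, 1]

append 22 at index 11 → [26, 23, 16, 18, 21, 1, 2, 5, 4, 8, 19, 22]
22 > parent 1 at index 5, swap → [26, 23, 16, 18, 21, 22, 2, 5, 4, 8, 19, 1]
22 > parent 16 at index 2, swap → [26, 23, 22, 18, 21, 16, 2, 5, 4, 8, 19, 1]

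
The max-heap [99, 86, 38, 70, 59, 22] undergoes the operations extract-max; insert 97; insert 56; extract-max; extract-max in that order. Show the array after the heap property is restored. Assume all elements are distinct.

[70, 59, 56, 22, 38]

extract-max → returns 99:
  remove root 99; move last element 22 to root → [22, 86, 38, 70, 59]
  22 vs larger child 86 at index 1, swap → [86, 22, 38, 70, 59]
  22 vs larger child 70 at index 3, swap → [86, 70, 38, 22, 59]
insert 97:
  append 97 at index 5 → [86, 70, 38, 22, 59, 97]
  97 > parent 38 at index 2, swap → [86, 70, 97, 22, 59, 38]
  97 > parent 86 at index 0, swap → [97, 70, 86, 22, 59, 38]
insert 56:
  append 56 at index 6 → [97, 70, 86, 22, 59, 38, 56] (no swap needed)
extract-max → returns 97:
  remove root 97; move last element 56 to root → [56, 70, 86, 22, 59, 38]
  56 vs larger child 86 at index 2, swap → [86, 70, 56, 22, 59, 38]
extract-max → returns 86:
  remove root 86; move last element 38 to root → [38, 70, 56, 22, 59]
  38 vs larger child 70 at index 1, swap → [70, 38, 56, 22, 59]
  38 vs larger child 59 at index 4, swap → [70, 59, 56, 22, 38]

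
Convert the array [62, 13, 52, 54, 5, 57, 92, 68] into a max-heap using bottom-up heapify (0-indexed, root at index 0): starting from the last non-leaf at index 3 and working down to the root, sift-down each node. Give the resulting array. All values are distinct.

[92, 68, 62, 54, 5, 57, 52, 13]

sift down from index 3:
  54 vs only child 68 at index 7, swap → [62, 13, 52, 68, 5, 57, 92, 54]
sift down from index 2:
  52 vs larger child 92 at index 6, swap → [62, 13, 92, 68, 5, 57, 52, 54]
sift down from index 1:
  13 vs larger child 68 at index 3, swap → [62, 68, 92, 13, 5, 57, 52, 54]
  13 vs only child 54 at index 7, swap → [62, 68, 92, 54, 5, 57, 52, 13]
sift down from index 0:
  62 vs larger child 92 at index 2, swap → [92, 68, 62, 54, 5, 57, 52, 13]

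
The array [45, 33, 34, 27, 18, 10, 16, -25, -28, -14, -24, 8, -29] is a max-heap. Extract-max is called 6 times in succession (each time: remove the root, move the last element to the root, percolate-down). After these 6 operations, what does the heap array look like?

extract-max #1 returns 45:
  remove root 45; move last element -29 to root → [-29, 33, 34, 27, 18, 10, 16, -25, -28, -14, -24, 8]
  -29 vs larger child 34 at index 2, swap → [34, 33, -29, 27, 18, 10, 16, -25, -28, -14, -24, 8]
  -29 vs larger child 16 at index 6, swap → [34, 33, 16, 27, 18, 10, -29, -25, -28, -14, -24, 8]
extract-max #2 returns 34:
  remove root 34; move last element 8 to root → [8, 33, 16, 27, 18, 10, -29, -25, -28, -14, -24]
  8 vs larger child 33 at index 1, swap → [33, 8, 16, 27, 18, 10, -29, -25, -28, -14, -24]
  8 vs larger child 27 at index 3, swap → [33, 27, 16, 8, 18, 10, -29, -25, -28, -14, -24]
extract-max #3 returns 33:
  remove root 33; move last element -24 to root → [-24, 27, 16, 8, 18, 10, -29, -25, -28, -14]
  -24 vs larger child 27 at index 1, swap → [27, -24, 16, 8, 18, 10, -29, -25, -28, -14]
  -24 vs larger child 18 at index 4, swap → [27, 18, 16, 8, -24, 10, -29, -25, -28, -14]
  -24 vs only child -14 at index 9, swap → [27, 18, 16, 8, -14, 10, -29, -25, -28, -24]
extract-max #4 returns 27:
  remove root 27; move last element -24 to root → [-24, 18, 16, 8, -14, 10, -29, -25, -28]
  -24 vs larger child 18 at index 1, swap → [18, -24, 16, 8, -14, 10, -29, -25, -28]
  -24 vs larger child 8 at index 3, swap → [18, 8, 16, -24, -14, 10, -29, -25, -28]
extract-max #5 returns 18:
  remove root 18; move last element -28 to root → [-28, 8, 16, -24, -14, 10, -29, -25]
  -28 vs larger child 16 at index 2, swap → [16, 8, -28, -24, -14, 10, -29, -25]
  -28 vs larger child 10 at index 5, swap → [16, 8, 10, -24, -14, -28, -29, -25]
extract-max #6 returns 16:
  remove root 16; move last element -25 to root → [-25, 8, 10, -24, -14, -28, -29]
  -25 vs larger child 10 at index 2, swap → [10, 8, -25, -24, -14, -28, -29]

[10, 8, -25, -24, -14, -28, -29]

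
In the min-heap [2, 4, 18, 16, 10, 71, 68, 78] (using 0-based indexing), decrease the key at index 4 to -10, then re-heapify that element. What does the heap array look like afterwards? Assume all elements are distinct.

set index 4 from 10 to -10 → [2, 4, 18, 16, -10, 71, 68, 78]
-10 < parent 4 at index 1, swap → [2, -10, 18, 16, 4, 71, 68, 78]
-10 < parent 2 at index 0, swap → [-10, 2, 18, 16, 4, 71, 68, 78]

[-10, 2, 18, 16, 4, 71, 68, 78]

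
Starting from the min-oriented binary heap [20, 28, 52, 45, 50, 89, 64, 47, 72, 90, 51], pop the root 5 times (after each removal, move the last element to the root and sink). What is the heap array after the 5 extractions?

extract-min #1 returns 20:
  remove root 20; move last element 51 to root → [51, 28, 52, 45, 50, 89, 64, 47, 72, 90]
  51 vs smaller child 28 at index 1, swap → [28, 51, 52, 45, 50, 89, 64, 47, 72, 90]
  51 vs smaller child 45 at index 3, swap → [28, 45, 52, 51, 50, 89, 64, 47, 72, 90]
  51 vs smaller child 47 at index 7, swap → [28, 45, 52, 47, 50, 89, 64, 51, 72, 90]
extract-min #2 returns 28:
  remove root 28; move last element 90 to root → [90, 45, 52, 47, 50, 89, 64, 51, 72]
  90 vs smaller child 45 at index 1, swap → [45, 90, 52, 47, 50, 89, 64, 51, 72]
  90 vs smaller child 47 at index 3, swap → [45, 47, 52, 90, 50, 89, 64, 51, 72]
  90 vs smaller child 51 at index 7, swap → [45, 47, 52, 51, 50, 89, 64, 90, 72]
extract-min #3 returns 45:
  remove root 45; move last element 72 to root → [72, 47, 52, 51, 50, 89, 64, 90]
  72 vs smaller child 47 at index 1, swap → [47, 72, 52, 51, 50, 89, 64, 90]
  72 vs smaller child 50 at index 4, swap → [47, 50, 52, 51, 72, 89, 64, 90]
extract-min #4 returns 47:
  remove root 47; move last element 90 to root → [90, 50, 52, 51, 72, 89, 64]
  90 vs smaller child 50 at index 1, swap → [50, 90, 52, 51, 72, 89, 64]
  90 vs smaller child 51 at index 3, swap → [50, 51, 52, 90, 72, 89, 64]
extract-min #5 returns 50:
  remove root 50; move last element 64 to root → [64, 51, 52, 90, 72, 89]
  64 vs smaller child 51 at index 1, swap → [51, 64, 52, 90, 72, 89]

[51, 64, 52, 90, 72, 89]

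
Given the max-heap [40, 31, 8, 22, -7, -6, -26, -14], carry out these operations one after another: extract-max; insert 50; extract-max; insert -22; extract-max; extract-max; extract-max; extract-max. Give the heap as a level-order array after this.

[-7, -14, -26, -22]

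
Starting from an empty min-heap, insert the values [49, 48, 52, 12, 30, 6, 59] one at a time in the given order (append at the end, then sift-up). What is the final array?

Insert 49:
  append 49 at index 0 → [49] (no swap needed)
Insert 48:
  append 48 at index 1 → [49, 48]
  48 < parent 49 at index 0, swap → [48, 49]
Insert 52:
  append 52 at index 2 → [48, 49, 52] (no swap needed)
Insert 12:
  append 12 at index 3 → [48, 49, 52, 12]
  12 < parent 49 at index 1, swap → [48, 12, 52, 49]
  12 < parent 48 at index 0, swap → [12, 48, 52, 49]
Insert 30:
  append 30 at index 4 → [12, 48, 52, 49, 30]
  30 < parent 48 at index 1, swap → [12, 30, 52, 49, 48]
Insert 6:
  append 6 at index 5 → [12, 30, 52, 49, 48, 6]
  6 < parent 52 at index 2, swap → [12, 30, 6, 49, 48, 52]
  6 < parent 12 at index 0, swap → [6, 30, 12, 49, 48, 52]
Insert 59:
  append 59 at index 6 → [6, 30, 12, 49, 48, 52, 59] (no swap needed)

[6, 30, 12, 49, 48, 52, 59]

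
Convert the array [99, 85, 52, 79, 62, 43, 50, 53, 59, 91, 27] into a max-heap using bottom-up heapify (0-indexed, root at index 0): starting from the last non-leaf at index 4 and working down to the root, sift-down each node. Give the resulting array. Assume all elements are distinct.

[99, 91, 52, 79, 85, 43, 50, 53, 59, 62, 27]

sift down from index 4:
  62 vs larger child 91 at index 9, swap → [99, 85, 52, 79, 91, 43, 50, 53, 59, 62, 27]
sift down from index 3: already satisfies heap property
sift down from index 2: already satisfies heap property
sift down from index 1:
  85 vs larger child 91 at index 4, swap → [99, 91, 52, 79, 85, 43, 50, 53, 59, 62, 27]
sift down from index 0: already satisfies heap property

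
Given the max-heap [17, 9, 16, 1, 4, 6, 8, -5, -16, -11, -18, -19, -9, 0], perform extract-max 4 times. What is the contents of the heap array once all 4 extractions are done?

extract-max #1 returns 17:
  remove root 17; move last element 0 to root → [0, 9, 16, 1, 4, 6, 8, -5, -16, -11, -18, -19, -9]
  0 vs larger child 16 at index 2, swap → [16, 9, 0, 1, 4, 6, 8, -5, -16, -11, -18, -19, -9]
  0 vs larger child 8 at index 6, swap → [16, 9, 8, 1, 4, 6, 0, -5, -16, -11, -18, -19, -9]
extract-max #2 returns 16:
  remove root 16; move last element -9 to root → [-9, 9, 8, 1, 4, 6, 0, -5, -16, -11, -18, -19]
  -9 vs larger child 9 at index 1, swap → [9, -9, 8, 1, 4, 6, 0, -5, -16, -11, -18, -19]
  -9 vs larger child 4 at index 4, swap → [9, 4, 8, 1, -9, 6, 0, -5, -16, -11, -18, -19]
extract-max #3 returns 9:
  remove root 9; move last element -19 to root → [-19, 4, 8, 1, -9, 6, 0, -5, -16, -11, -18]
  -19 vs larger child 8 at index 2, swap → [8, 4, -19, 1, -9, 6, 0, -5, -16, -11, -18]
  -19 vs larger child 6 at index 5, swap → [8, 4, 6, 1, -9, -19, 0, -5, -16, -11, -18]
extract-max #4 returns 8:
  remove root 8; move last element -18 to root → [-18, 4, 6, 1, -9, -19, 0, -5, -16, -11]
  -18 vs larger child 6 at index 2, swap → [6, 4, -18, 1, -9, -19, 0, -5, -16, -11]
  -18 vs larger child 0 at index 6, swap → [6, 4, 0, 1, -9, -19, -18, -5, -16, -11]

[6, 4, 0, 1, -9, -19, -18, -5, -16, -11]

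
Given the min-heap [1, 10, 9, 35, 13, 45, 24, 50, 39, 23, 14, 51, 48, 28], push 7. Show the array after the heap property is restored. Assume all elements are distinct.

[1, 10, 7, 35, 13, 45, 9, 50, 39, 23, 14, 51, 48, 28, 24]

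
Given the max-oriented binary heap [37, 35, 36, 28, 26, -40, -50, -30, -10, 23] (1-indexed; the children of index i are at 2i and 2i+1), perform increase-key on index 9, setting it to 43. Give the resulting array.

[43, 37, 36, 35, 26, -40, -50, -30, 28, 23]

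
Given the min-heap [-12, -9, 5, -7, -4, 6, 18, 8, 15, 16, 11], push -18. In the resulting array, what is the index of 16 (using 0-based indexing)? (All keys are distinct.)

9

append -18 at index 11 → [-12, -9, 5, -7, -4, 6, 18, 8, 15, 16, 11, -18]
-18 < parent 6 at index 5, swap → [-12, -9, 5, -7, -4, -18, 18, 8, 15, 16, 11, 6]
-18 < parent 5 at index 2, swap → [-12, -9, -18, -7, -4, 5, 18, 8, 15, 16, 11, 6]
-18 < parent -12 at index 0, swap → [-18, -9, -12, -7, -4, 5, 18, 8, 15, 16, 11, 6]
resulting array: [-18, -9, -12, -7, -4, 5, 18, 8, 15, 16, 11, 6]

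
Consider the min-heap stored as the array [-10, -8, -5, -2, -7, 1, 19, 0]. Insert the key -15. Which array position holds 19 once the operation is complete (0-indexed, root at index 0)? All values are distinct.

append -15 at index 8 → [-10, -8, -5, -2, -7, 1, 19, 0, -15]
-15 < parent -2 at index 3, swap → [-10, -8, -5, -15, -7, 1, 19, 0, -2]
-15 < parent -8 at index 1, swap → [-10, -15, -5, -8, -7, 1, 19, 0, -2]
-15 < parent -10 at index 0, swap → [-15, -10, -5, -8, -7, 1, 19, 0, -2]
resulting array: [-15, -10, -5, -8, -7, 1, 19, 0, -2]

6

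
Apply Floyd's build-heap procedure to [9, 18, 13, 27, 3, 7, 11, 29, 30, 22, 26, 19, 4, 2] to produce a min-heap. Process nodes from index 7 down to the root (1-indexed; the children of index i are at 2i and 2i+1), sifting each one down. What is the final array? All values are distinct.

[2, 3, 4, 27, 18, 7, 11, 29, 30, 22, 26, 19, 9, 13]

sift down from index 7:
  11 vs only child 2 at index 14, swap → [9, 18, 13, 27, 3, 7, 2, 29, 30, 22, 26, 19, 4, 11]
sift down from index 6:
  7 vs smaller child 4 at index 13, swap → [9, 18, 13, 27, 3, 4, 2, 29, 30, 22, 26, 19, 7, 11]
sift down from index 5: already satisfies heap property
sift down from index 4: already satisfies heap property
sift down from index 3:
  13 vs smaller child 2 at index 7, swap → [9, 18, 2, 27, 3, 4, 13, 29, 30, 22, 26, 19, 7, 11]
  13 vs only child 11 at index 14, swap → [9, 18, 2, 27, 3, 4, 11, 29, 30, 22, 26, 19, 7, 13]
sift down from index 2:
  18 vs smaller child 3 at index 5, swap → [9, 3, 2, 27, 18, 4, 11, 29, 30, 22, 26, 19, 7, 13]
sift down from index 1:
  9 vs smaller child 2 at index 3, swap → [2, 3, 9, 27, 18, 4, 11, 29, 30, 22, 26, 19, 7, 13]
  9 vs smaller child 4 at index 6, swap → [2, 3, 4, 27, 18, 9, 11, 29, 30, 22, 26, 19, 7, 13]
  9 vs smaller child 7 at index 13, swap → [2, 3, 4, 27, 18, 7, 11, 29, 30, 22, 26, 19, 9, 13]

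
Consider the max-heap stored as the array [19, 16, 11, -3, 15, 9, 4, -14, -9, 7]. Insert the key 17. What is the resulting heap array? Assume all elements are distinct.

[19, 17, 11, -3, 16, 9, 4, -14, -9, 7, 15]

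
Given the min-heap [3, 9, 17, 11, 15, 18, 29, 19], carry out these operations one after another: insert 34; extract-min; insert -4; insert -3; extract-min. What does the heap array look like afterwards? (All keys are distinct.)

insert 34:
  append 34 at index 8 → [3, 9, 17, 11, 15, 18, 29, 19, 34] (no swap needed)
extract-min → returns 3:
  remove root 3; move last element 34 to root → [34, 9, 17, 11, 15, 18, 29, 19]
  34 vs smaller child 9 at index 1, swap → [9, 34, 17, 11, 15, 18, 29, 19]
  34 vs smaller child 11 at index 3, swap → [9, 11, 17, 34, 15, 18, 29, 19]
  34 vs only child 19 at index 7, swap → [9, 11, 17, 19, 15, 18, 29, 34]
insert -4:
  append -4 at index 8 → [9, 11, 17, 19, 15, 18, 29, 34, -4]
  -4 < parent 19 at index 3, swap → [9, 11, 17, -4, 15, 18, 29, 34, 19]
  -4 < parent 11 at index 1, swap → [9, -4, 17, 11, 15, 18, 29, 34, 19]
  -4 < parent 9 at index 0, swap → [-4, 9, 17, 11, 15, 18, 29, 34, 19]
insert -3:
  append -3 at index 9 → [-4, 9, 17, 11, 15, 18, 29, 34, 19, -3]
  -3 < parent 15 at index 4, swap → [-4, 9, 17, 11, -3, 18, 29, 34, 19, 15]
  -3 < parent 9 at index 1, swap → [-4, -3, 17, 11, 9, 18, 29, 34, 19, 15]
extract-min → returns -4:
  remove root -4; move last element 15 to root → [15, -3, 17, 11, 9, 18, 29, 34, 19]
  15 vs smaller child -3 at index 1, swap → [-3, 15, 17, 11, 9, 18, 29, 34, 19]
  15 vs smaller child 9 at index 4, swap → [-3, 9, 17, 11, 15, 18, 29, 34, 19]

[-3, 9, 17, 11, 15, 18, 29, 34, 19]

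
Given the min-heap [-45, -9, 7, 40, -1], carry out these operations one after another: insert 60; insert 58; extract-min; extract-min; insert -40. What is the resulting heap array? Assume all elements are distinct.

insert 60:
  append 60 at index 5 → [-45, -9, 7, 40, -1, 60] (no swap needed)
insert 58:
  append 58 at index 6 → [-45, -9, 7, 40, -1, 60, 58] (no swap needed)
extract-min → returns -45:
  remove root -45; move last element 58 to root → [58, -9, 7, 40, -1, 60]
  58 vs smaller child -9 at index 1, swap → [-9, 58, 7, 40, -1, 60]
  58 vs smaller child -1 at index 4, swap → [-9, -1, 7, 40, 58, 60]
extract-min → returns -9:
  remove root -9; move last element 60 to root → [60, -1, 7, 40, 58]
  60 vs smaller child -1 at index 1, swap → [-1, 60, 7, 40, 58]
  60 vs smaller child 40 at index 3, swap → [-1, 40, 7, 60, 58]
insert -40:
  append -40 at index 5 → [-1, 40, 7, 60, 58, -40]
  -40 < parent 7 at index 2, swap → [-1, 40, -40, 60, 58, 7]
  -40 < parent -1 at index 0, swap → [-40, 40, -1, 60, 58, 7]

[-40, 40, -1, 60, 58, 7]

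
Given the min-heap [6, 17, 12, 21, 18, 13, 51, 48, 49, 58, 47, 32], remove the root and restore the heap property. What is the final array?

remove root 6; move last element 32 to root → [32, 17, 12, 21, 18, 13, 51, 48, 49, 58, 47]
32 vs smaller child 12 at index 2, swap → [12, 17, 32, 21, 18, 13, 51, 48, 49, 58, 47]
32 vs smaller child 13 at index 5, swap → [12, 17, 13, 21, 18, 32, 51, 48, 49, 58, 47]

[12, 17, 13, 21, 18, 32, 51, 48, 49, 58, 47]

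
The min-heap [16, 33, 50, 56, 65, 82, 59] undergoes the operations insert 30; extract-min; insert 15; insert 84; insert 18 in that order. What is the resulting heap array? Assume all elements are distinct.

[15, 18, 50, 33, 30, 82, 59, 56, 84, 65]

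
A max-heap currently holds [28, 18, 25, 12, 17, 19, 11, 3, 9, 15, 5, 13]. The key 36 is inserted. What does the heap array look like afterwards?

[36, 18, 28, 12, 17, 25, 11, 3, 9, 15, 5, 13, 19]

append 36 at index 12 → [28, 18, 25, 12, 17, 19, 11, 3, 9, 15, 5, 13, 36]
36 > parent 19 at index 5, swap → [28, 18, 25, 12, 17, 36, 11, 3, 9, 15, 5, 13, 19]
36 > parent 25 at index 2, swap → [28, 18, 36, 12, 17, 25, 11, 3, 9, 15, 5, 13, 19]
36 > parent 28 at index 0, swap → [36, 18, 28, 12, 17, 25, 11, 3, 9, 15, 5, 13, 19]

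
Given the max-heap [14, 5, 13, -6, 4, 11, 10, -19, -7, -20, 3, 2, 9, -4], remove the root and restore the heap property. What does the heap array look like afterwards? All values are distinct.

remove root 14; move last element -4 to root → [-4, 5, 13, -6, 4, 11, 10, -19, -7, -20, 3, 2, 9]
-4 vs larger child 13 at index 2, swap → [13, 5, -4, -6, 4, 11, 10, -19, -7, -20, 3, 2, 9]
-4 vs larger child 11 at index 5, swap → [13, 5, 11, -6, 4, -4, 10, -19, -7, -20, 3, 2, 9]
-4 vs larger child 9 at index 12, swap → [13, 5, 11, -6, 4, 9, 10, -19, -7, -20, 3, 2, -4]

[13, 5, 11, -6, 4, 9, 10, -19, -7, -20, 3, 2, -4]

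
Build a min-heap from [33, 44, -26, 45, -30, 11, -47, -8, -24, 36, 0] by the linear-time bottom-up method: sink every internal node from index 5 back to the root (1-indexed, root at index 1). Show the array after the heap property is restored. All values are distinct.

sift down from index 5: already satisfies heap property
sift down from index 4:
  45 vs smaller child -24 at index 9, swap → [33, 44, -26, -24, -30, 11, -47, -8, 45, 36, 0]
sift down from index 3:
  -26 vs smaller child -47 at index 7, swap → [33, 44, -47, -24, -30, 11, -26, -8, 45, 36, 0]
sift down from index 2:
  44 vs smaller child -30 at index 5, swap → [33, -30, -47, -24, 44, 11, -26, -8, 45, 36, 0]
  44 vs smaller child 0 at index 11, swap → [33, -30, -47, -24, 0, 11, -26, -8, 45, 36, 44]
sift down from index 1:
  33 vs smaller child -47 at index 3, swap → [-47, -30, 33, -24, 0, 11, -26, -8, 45, 36, 44]
  33 vs smaller child -26 at index 7, swap → [-47, -30, -26, -24, 0, 11, 33, -8, 45, 36, 44]

[-47, -30, -26, -24, 0, 11, 33, -8, 45, 36, 44]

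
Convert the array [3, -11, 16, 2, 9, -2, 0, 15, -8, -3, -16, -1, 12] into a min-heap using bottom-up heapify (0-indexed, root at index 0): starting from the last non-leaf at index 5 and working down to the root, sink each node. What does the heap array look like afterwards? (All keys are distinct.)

sift down from index 5: already satisfies heap property
sift down from index 4:
  9 vs smaller child -16 at index 10, swap → [3, -11, 16, 2, -16, -2, 0, 15, -8, -3, 9, -1, 12]
sift down from index 3:
  2 vs smaller child -8 at index 8, swap → [3, -11, 16, -8, -16, -2, 0, 15, 2, -3, 9, -1, 12]
sift down from index 2:
  16 vs smaller child -2 at index 5, swap → [3, -11, -2, -8, -16, 16, 0, 15, 2, -3, 9, -1, 12]
  16 vs smaller child -1 at index 11, swap → [3, -11, -2, -8, -16, -1, 0, 15, 2, -3, 9, 16, 12]
sift down from index 1:
  -11 vs smaller child -16 at index 4, swap → [3, -16, -2, -8, -11, -1, 0, 15, 2, -3, 9, 16, 12]
sift down from index 0:
  3 vs smaller child -16 at index 1, swap → [-16, 3, -2, -8, -11, -1, 0, 15, 2, -3, 9, 16, 12]
  3 vs smaller child -11 at index 4, swap → [-16, -11, -2, -8, 3, -1, 0, 15, 2, -3, 9, 16, 12]
  3 vs smaller child -3 at index 9, swap → [-16, -11, -2, -8, -3, -1, 0, 15, 2, 3, 9, 16, 12]

[-16, -11, -2, -8, -3, -1, 0, 15, 2, 3, 9, 16, 12]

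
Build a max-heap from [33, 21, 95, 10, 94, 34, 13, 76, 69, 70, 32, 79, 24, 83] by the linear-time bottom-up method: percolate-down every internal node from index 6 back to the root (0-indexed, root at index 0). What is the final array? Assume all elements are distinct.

[95, 94, 83, 76, 70, 79, 33, 10, 69, 21, 32, 34, 24, 13]

sift down from index 6:
  13 vs only child 83 at index 13, swap → [33, 21, 95, 10, 94, 34, 83, 76, 69, 70, 32, 79, 24, 13]
sift down from index 5:
  34 vs larger child 79 at index 11, swap → [33, 21, 95, 10, 94, 79, 83, 76, 69, 70, 32, 34, 24, 13]
sift down from index 4: already satisfies heap property
sift down from index 3:
  10 vs larger child 76 at index 7, swap → [33, 21, 95, 76, 94, 79, 83, 10, 69, 70, 32, 34, 24, 13]
sift down from index 2: already satisfies heap property
sift down from index 1:
  21 vs larger child 94 at index 4, swap → [33, 94, 95, 76, 21, 79, 83, 10, 69, 70, 32, 34, 24, 13]
  21 vs larger child 70 at index 9, swap → [33, 94, 95, 76, 70, 79, 83, 10, 69, 21, 32, 34, 24, 13]
sift down from index 0:
  33 vs larger child 95 at index 2, swap → [95, 94, 33, 76, 70, 79, 83, 10, 69, 21, 32, 34, 24, 13]
  33 vs larger child 83 at index 6, swap → [95, 94, 83, 76, 70, 79, 33, 10, 69, 21, 32, 34, 24, 13]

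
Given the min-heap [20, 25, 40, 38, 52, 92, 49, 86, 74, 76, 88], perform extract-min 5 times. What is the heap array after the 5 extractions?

extract-min #1 returns 20:
  remove root 20; move last element 88 to root → [88, 25, 40, 38, 52, 92, 49, 86, 74, 76]
  88 vs smaller child 25 at index 1, swap → [25, 88, 40, 38, 52, 92, 49, 86, 74, 76]
  88 vs smaller child 38 at index 3, swap → [25, 38, 40, 88, 52, 92, 49, 86, 74, 76]
  88 vs smaller child 74 at index 8, swap → [25, 38, 40, 74, 52, 92, 49, 86, 88, 76]
extract-min #2 returns 25:
  remove root 25; move last element 76 to root → [76, 38, 40, 74, 52, 92, 49, 86, 88]
  76 vs smaller child 38 at index 1, swap → [38, 76, 40, 74, 52, 92, 49, 86, 88]
  76 vs smaller child 52 at index 4, swap → [38, 52, 40, 74, 76, 92, 49, 86, 88]
extract-min #3 returns 38:
  remove root 38; move last element 88 to root → [88, 52, 40, 74, 76, 92, 49, 86]
  88 vs smaller child 40 at index 2, swap → [40, 52, 88, 74, 76, 92, 49, 86]
  88 vs smaller child 49 at index 6, swap → [40, 52, 49, 74, 76, 92, 88, 86]
extract-min #4 returns 40:
  remove root 40; move last element 86 to root → [86, 52, 49, 74, 76, 92, 88]
  86 vs smaller child 49 at index 2, swap → [49, 52, 86, 74, 76, 92, 88]
extract-min #5 returns 49:
  remove root 49; move last element 88 to root → [88, 52, 86, 74, 76, 92]
  88 vs smaller child 52 at index 1, swap → [52, 88, 86, 74, 76, 92]
  88 vs smaller child 74 at index 3, swap → [52, 74, 86, 88, 76, 92]

[52, 74, 86, 88, 76, 92]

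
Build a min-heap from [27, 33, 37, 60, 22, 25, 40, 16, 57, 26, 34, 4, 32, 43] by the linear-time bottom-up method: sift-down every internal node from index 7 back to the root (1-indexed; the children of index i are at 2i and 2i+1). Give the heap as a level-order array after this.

sift down from index 7: already satisfies heap property
sift down from index 6:
  25 vs smaller child 4 at index 12, swap → [27, 33, 37, 60, 22, 4, 40, 16, 57, 26, 34, 25, 32, 43]
sift down from index 5: already satisfies heap property
sift down from index 4:
  60 vs smaller child 16 at index 8, swap → [27, 33, 37, 16, 22, 4, 40, 60, 57, 26, 34, 25, 32, 43]
sift down from index 3:
  37 vs smaller child 4 at index 6, swap → [27, 33, 4, 16, 22, 37, 40, 60, 57, 26, 34, 25, 32, 43]
  37 vs smaller child 25 at index 12, swap → [27, 33, 4, 16, 22, 25, 40, 60, 57, 26, 34, 37, 32, 43]
sift down from index 2:
  33 vs smaller child 16 at index 4, swap → [27, 16, 4, 33, 22, 25, 40, 60, 57, 26, 34, 37, 32, 43]
sift down from index 1:
  27 vs smaller child 4 at index 3, swap → [4, 16, 27, 33, 22, 25, 40, 60, 57, 26, 34, 37, 32, 43]
  27 vs smaller child 25 at index 6, swap → [4, 16, 25, 33, 22, 27, 40, 60, 57, 26, 34, 37, 32, 43]

[4, 16, 25, 33, 22, 27, 40, 60, 57, 26, 34, 37, 32, 43]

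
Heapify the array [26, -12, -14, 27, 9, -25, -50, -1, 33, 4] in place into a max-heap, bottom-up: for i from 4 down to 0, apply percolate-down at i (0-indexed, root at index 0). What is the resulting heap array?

sift down from index 4: already satisfies heap property
sift down from index 3:
  27 vs larger child 33 at index 8, swap → [26, -12, -14, 33, 9, -25, -50, -1, 27, 4]
sift down from index 2: already satisfies heap property
sift down from index 1:
  -12 vs larger child 33 at index 3, swap → [26, 33, -14, -12, 9, -25, -50, -1, 27, 4]
  -12 vs larger child 27 at index 8, swap → [26, 33, -14, 27, 9, -25, -50, -1, -12, 4]
sift down from index 0:
  26 vs larger child 33 at index 1, swap → [33, 26, -14, 27, 9, -25, -50, -1, -12, 4]
  26 vs larger child 27 at index 3, swap → [33, 27, -14, 26, 9, -25, -50, -1, -12, 4]

[33, 27, -14, 26, 9, -25, -50, -1, -12, 4]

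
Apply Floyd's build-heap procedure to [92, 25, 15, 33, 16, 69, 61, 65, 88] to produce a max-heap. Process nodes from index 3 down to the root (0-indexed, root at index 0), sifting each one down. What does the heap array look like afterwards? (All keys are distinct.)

sift down from index 3:
  33 vs larger child 88 at index 8, swap → [92, 25, 15, 88, 16, 69, 61, 65, 33]
sift down from index 2:
  15 vs larger child 69 at index 5, swap → [92, 25, 69, 88, 16, 15, 61, 65, 33]
sift down from index 1:
  25 vs larger child 88 at index 3, swap → [92, 88, 69, 25, 16, 15, 61, 65, 33]
  25 vs larger child 65 at index 7, swap → [92, 88, 69, 65, 16, 15, 61, 25, 33]
sift down from index 0: already satisfies heap property

[92, 88, 69, 65, 16, 15, 61, 25, 33]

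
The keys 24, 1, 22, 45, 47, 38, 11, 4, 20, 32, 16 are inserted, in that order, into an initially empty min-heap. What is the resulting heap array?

[1, 4, 11, 20, 16, 38, 22, 45, 24, 47, 32]

Insert 24:
  append 24 at index 0 → [24] (no swap needed)
Insert 1:
  append 1 at index 1 → [24, 1]
  1 < parent 24 at index 0, swap → [1, 24]
Insert 22:
  append 22 at index 2 → [1, 24, 22] (no swap needed)
Insert 45:
  append 45 at index 3 → [1, 24, 22, 45] (no swap needed)
Insert 47:
  append 47 at index 4 → [1, 24, 22, 45, 47] (no swap needed)
Insert 38:
  append 38 at index 5 → [1, 24, 22, 45, 47, 38] (no swap needed)
Insert 11:
  append 11 at index 6 → [1, 24, 22, 45, 47, 38, 11]
  11 < parent 22 at index 2, swap → [1, 24, 11, 45, 47, 38, 22]
Insert 4:
  append 4 at index 7 → [1, 24, 11, 45, 47, 38, 22, 4]
  4 < parent 45 at index 3, swap → [1, 24, 11, 4, 47, 38, 22, 45]
  4 < parent 24 at index 1, swap → [1, 4, 11, 24, 47, 38, 22, 45]
Insert 20:
  append 20 at index 8 → [1, 4, 11, 24, 47, 38, 22, 45, 20]
  20 < parent 24 at index 3, swap → [1, 4, 11, 20, 47, 38, 22, 45, 24]
Insert 32:
  append 32 at index 9 → [1, 4, 11, 20, 47, 38, 22, 45, 24, 32]
  32 < parent 47 at index 4, swap → [1, 4, 11, 20, 32, 38, 22, 45, 24, 47]
Insert 16:
  append 16 at index 10 → [1, 4, 11, 20, 32, 38, 22, 45, 24, 47, 16]
  16 < parent 32 at index 4, swap → [1, 4, 11, 20, 16, 38, 22, 45, 24, 47, 32]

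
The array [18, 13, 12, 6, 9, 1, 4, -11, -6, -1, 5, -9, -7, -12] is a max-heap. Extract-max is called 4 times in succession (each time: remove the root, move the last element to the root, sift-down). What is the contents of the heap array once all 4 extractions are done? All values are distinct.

[6, 5, 4, -6, -1, 1, -7, -11, -9, -12]

extract-max #1 returns 18:
  remove root 18; move last element -12 to root → [-12, 13, 12, 6, 9, 1, 4, -11, -6, -1, 5, -9, -7]
  -12 vs larger child 13 at index 1, swap → [13, -12, 12, 6, 9, 1, 4, -11, -6, -1, 5, -9, -7]
  -12 vs larger child 9 at index 4, swap → [13, 9, 12, 6, -12, 1, 4, -11, -6, -1, 5, -9, -7]
  -12 vs larger child 5 at index 10, swap → [13, 9, 12, 6, 5, 1, 4, -11, -6, -1, -12, -9, -7]
extract-max #2 returns 13:
  remove root 13; move last element -7 to root → [-7, 9, 12, 6, 5, 1, 4, -11, -6, -1, -12, -9]
  -7 vs larger child 12 at index 2, swap → [12, 9, -7, 6, 5, 1, 4, -11, -6, -1, -12, -9]
  -7 vs larger child 4 at index 6, swap → [12, 9, 4, 6, 5, 1, -7, -11, -6, -1, -12, -9]
extract-max #3 returns 12:
  remove root 12; move last element -9 to root → [-9, 9, 4, 6, 5, 1, -7, -11, -6, -1, -12]
  -9 vs larger child 9 at index 1, swap → [9, -9, 4, 6, 5, 1, -7, -11, -6, -1, -12]
  -9 vs larger child 6 at index 3, swap → [9, 6, 4, -9, 5, 1, -7, -11, -6, -1, -12]
  -9 vs larger child -6 at index 8, swap → [9, 6, 4, -6, 5, 1, -7, -11, -9, -1, -12]
extract-max #4 returns 9:
  remove root 9; move last element -12 to root → [-12, 6, 4, -6, 5, 1, -7, -11, -9, -1]
  -12 vs larger child 6 at index 1, swap → [6, -12, 4, -6, 5, 1, -7, -11, -9, -1]
  -12 vs larger child 5 at index 4, swap → [6, 5, 4, -6, -12, 1, -7, -11, -9, -1]
  -12 vs only child -1 at index 9, swap → [6, 5, 4, -6, -1, 1, -7, -11, -9, -12]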